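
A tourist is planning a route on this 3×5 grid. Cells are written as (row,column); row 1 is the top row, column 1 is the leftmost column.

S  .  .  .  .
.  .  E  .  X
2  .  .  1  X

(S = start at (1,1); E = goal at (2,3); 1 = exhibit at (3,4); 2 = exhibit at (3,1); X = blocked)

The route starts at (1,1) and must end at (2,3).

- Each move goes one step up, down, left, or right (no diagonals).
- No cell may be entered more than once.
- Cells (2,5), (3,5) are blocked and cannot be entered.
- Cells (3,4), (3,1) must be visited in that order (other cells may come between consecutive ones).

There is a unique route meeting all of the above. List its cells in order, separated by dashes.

(1,1) - (1,2) - (1,3) - (1,4) - (2,4) - (3,4) - (3,3) - (3,2) - (3,1) - (2,1) - (2,2) - (2,3)

The waypoints must appear in the order (3,4), (3,1), with no cell reused.
Route from (1,1): right 3 to (1,4), down 2 to (3,4), left 3 to (3,1), up 1 to (2,1), right 2 to (2,3) — 11 moves in all.
Check: order respected (1 at step 5, 2 at step 8).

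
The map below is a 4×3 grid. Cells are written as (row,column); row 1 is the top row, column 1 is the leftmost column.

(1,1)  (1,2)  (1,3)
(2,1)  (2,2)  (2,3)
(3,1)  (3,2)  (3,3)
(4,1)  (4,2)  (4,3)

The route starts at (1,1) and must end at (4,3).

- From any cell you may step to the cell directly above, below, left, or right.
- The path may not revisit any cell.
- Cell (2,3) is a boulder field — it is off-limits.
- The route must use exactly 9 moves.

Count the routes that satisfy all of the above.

Need simple routes of exactly 9 moves from (1,1) to (4,3) (Manhattan distance 5, so 2 moves are spent on a detour and 2 undoing it).
Enumerating: (1,1) (1,2) (2,2) (2,1) (3,1) (4,1) (4,2) (3,2) (3,3) (4,3).
That gives 1 route.

1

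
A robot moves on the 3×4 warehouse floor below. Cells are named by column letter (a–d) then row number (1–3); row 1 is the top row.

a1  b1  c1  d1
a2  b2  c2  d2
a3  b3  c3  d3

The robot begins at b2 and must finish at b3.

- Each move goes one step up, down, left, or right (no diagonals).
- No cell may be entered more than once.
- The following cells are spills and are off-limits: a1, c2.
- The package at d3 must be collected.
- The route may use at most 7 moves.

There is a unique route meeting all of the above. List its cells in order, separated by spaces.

b2 b1 c1 d1 d2 d3 c3 b3

The budget equals the shortest possible length, so every move has to be on a shortest route through the required cells.
Route from b2: up to b1, 2× right (reaching d1), 2× down (reaching d3), 2× left (reaching b3) — 7 moves in all.
Check: all required cells visited; 7 ≤ 7 moves.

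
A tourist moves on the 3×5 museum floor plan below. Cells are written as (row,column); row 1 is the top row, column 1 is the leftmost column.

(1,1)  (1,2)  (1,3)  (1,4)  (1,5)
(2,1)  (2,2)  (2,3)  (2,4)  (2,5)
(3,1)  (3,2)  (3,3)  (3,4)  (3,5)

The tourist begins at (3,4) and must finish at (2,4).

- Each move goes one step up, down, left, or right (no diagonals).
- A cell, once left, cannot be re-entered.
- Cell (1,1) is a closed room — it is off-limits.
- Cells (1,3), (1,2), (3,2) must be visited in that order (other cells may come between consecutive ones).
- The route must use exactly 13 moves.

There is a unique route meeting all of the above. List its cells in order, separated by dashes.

(3,4) - (3,5) - (2,5) - (1,5) - (1,4) - (1,3) - (1,2) - (2,2) - (2,1) - (3,1) - (3,2) - (3,3) - (2,3) - (2,4)

The waypoints must appear in the order (1,3), (1,2), (3,2), with no cell reused.
Route from (3,4): right to (3,5), 2× up (reaching (1,5)), 3× left (reaching (1,2)), down to (2,2), left to (2,1), down to (3,1), 2× right (reaching (3,3)), up to (2,3), right to (2,4) — 13 moves in all.
Check: order respected ((1,3) at step 5, (1,2) at step 6, (3,2) at step 10); 13 moves as required.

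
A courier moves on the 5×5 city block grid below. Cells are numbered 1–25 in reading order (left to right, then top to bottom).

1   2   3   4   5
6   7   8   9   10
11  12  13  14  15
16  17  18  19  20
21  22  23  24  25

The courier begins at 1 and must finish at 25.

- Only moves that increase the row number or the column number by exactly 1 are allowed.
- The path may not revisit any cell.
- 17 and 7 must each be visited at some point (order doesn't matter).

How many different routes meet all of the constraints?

8

A right/down-only route from 1 to 25 makes exactly 4 down-moves and 4 right-moves in some order.
With no other constraints that would be C(8,4) = 70 routes.
A monotone route can only reach the required cells in the order 7, 17, so split there and multiply the segment counts: 1→7: 2; 7→17: 1; 17→25: 4; product = 8.
That gives 8 routes.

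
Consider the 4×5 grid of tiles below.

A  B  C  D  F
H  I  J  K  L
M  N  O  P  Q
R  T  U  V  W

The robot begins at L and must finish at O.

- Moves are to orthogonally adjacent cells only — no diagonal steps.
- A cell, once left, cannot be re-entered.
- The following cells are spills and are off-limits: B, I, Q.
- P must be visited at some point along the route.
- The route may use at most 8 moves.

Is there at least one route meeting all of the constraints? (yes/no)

One route that works: L → K → P → O.

yes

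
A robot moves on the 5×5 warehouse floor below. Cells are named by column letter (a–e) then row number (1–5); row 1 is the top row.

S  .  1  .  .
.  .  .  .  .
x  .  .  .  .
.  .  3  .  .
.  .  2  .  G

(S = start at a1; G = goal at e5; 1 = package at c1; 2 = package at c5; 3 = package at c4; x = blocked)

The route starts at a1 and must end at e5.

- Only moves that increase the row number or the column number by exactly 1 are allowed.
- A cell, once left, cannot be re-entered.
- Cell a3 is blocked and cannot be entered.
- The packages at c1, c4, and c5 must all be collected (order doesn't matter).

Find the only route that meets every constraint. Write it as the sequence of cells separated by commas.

a1, b1, c1, c2, c3, c4, c5, d5, e5

Moves only go right or down, so the column and row indices never decrease.
Route from a1: right 2 to c1, down 4 to c5, right 2 to e5 — 8 moves in all.
Check: all required cells visited.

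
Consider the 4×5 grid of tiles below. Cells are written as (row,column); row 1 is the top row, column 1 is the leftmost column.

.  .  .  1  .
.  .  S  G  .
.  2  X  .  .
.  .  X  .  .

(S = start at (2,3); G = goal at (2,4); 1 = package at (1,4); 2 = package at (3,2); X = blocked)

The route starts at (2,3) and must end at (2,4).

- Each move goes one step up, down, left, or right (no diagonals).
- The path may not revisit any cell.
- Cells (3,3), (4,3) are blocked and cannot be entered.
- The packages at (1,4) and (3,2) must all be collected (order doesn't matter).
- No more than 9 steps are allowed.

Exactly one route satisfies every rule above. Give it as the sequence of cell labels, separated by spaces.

(2,3) (2,2) (3,2) (3,1) (2,1) (1,1) (1,2) (1,3) (1,4) (2,4)

The 9-move cap with required stops at (1,4), (3,2) leaves no slack for detours.
Route from (2,3): left 1 to (2,2), down 1 to (3,2), left 1 to (3,1), up 2 to (1,1), right 3 to (1,4), down 1 to (2,4) — 9 moves in all.
Check: all required cells visited; 9 ≤ 9 moves.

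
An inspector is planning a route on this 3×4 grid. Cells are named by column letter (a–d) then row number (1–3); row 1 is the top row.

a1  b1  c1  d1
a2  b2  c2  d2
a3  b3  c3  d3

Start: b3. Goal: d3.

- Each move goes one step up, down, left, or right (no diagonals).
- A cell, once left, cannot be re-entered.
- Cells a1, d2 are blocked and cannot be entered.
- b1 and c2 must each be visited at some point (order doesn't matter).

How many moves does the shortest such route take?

Any route passes through b1 and c2 in some order between b3 and d3. Summing Manhattan distances along each leg and taking the cheapest ordering (b3 → b1 → c2 → d3) gives a lower bound of 2 + 2 + 2 = 6 moves.
A route of 6 moves achieves this: b3 → b2 → b1 → c1 → c2 → c3 → d3.
Since 6 matches the lower bound, it is optimal.

6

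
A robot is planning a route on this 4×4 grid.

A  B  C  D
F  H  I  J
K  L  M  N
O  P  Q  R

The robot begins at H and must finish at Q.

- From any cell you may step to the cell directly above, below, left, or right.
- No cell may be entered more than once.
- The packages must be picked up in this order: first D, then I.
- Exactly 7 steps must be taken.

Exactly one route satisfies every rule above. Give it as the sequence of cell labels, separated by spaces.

H B C D J I M Q

The waypoints must appear in the order D, I, with no cell reused.
Route from H: up 1 to B, right 2 to D, down 1 to J, left 1 to I, down 2 to Q — 7 moves in all.
Check: order respected (D at step 3, I at step 5); 7 moves as required.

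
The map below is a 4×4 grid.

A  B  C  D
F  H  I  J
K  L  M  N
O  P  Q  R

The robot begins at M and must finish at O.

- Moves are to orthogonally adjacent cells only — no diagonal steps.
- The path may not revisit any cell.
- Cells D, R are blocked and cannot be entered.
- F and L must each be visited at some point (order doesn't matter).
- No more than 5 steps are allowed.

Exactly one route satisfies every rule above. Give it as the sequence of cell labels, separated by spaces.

M L H F K O

Any route must reach F and L and still end at O within 5 moves, so the order of the required stops is forced.
Route from M: left to L, up to H, left to F, 2× down (reaching O) — 5 moves in all.
Check: all required cells visited; 5 ≤ 5 moves.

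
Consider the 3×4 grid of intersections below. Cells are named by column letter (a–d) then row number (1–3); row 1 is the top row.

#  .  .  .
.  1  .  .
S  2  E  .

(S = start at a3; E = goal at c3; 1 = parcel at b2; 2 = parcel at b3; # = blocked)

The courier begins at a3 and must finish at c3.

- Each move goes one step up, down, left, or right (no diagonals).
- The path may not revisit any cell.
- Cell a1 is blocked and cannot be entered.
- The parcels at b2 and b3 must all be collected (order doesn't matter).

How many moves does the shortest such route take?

Any route passes through b2 and b3 in some order between a3 and c3. Summing Manhattan distances along each leg and taking the cheapest ordering (a3 → b2 → b3 → c3) gives a lower bound of 2 + 1 + 1 = 4 moves.
A route of 4 moves achieves this: a3 → a2 → b2 → b3 → c3.
Since 4 matches the lower bound, it is optimal.

4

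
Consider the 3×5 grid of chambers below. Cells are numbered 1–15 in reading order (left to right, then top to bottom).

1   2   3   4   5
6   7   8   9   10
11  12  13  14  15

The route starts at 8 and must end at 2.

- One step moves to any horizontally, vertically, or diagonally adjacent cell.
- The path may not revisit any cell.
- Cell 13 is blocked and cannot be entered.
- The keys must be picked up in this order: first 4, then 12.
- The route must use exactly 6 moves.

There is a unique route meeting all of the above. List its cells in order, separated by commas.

The waypoints must appear in the order 4, 12, with no cell reused.
Route from 8: up-right to 4, left to 3, down-left to 7, down to 12, up-left to 6, up-right to 2 — 6 moves in all.
Check: order respected (4 at step 1, 12 at step 4); 6 moves as required.

8, 4, 3, 7, 12, 6, 2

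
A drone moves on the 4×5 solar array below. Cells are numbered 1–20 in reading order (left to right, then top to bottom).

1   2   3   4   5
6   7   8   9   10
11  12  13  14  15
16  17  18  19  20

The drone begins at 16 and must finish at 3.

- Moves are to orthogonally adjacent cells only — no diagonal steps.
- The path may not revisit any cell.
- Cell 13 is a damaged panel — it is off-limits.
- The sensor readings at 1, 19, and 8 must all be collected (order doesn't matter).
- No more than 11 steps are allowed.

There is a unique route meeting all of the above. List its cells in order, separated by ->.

16 -> 17 -> 18 -> 19 -> 14 -> 9 -> 8 -> 7 -> 6 -> 1 -> 2 -> 3

The 11-move cap with required stops at 1, 19, 8 leaves no slack for detours.
Route from 16: 3× right (reaching 19), 2× up (reaching 9), 3× left (reaching 6), up to 1, 2× right (reaching 3) — 11 moves in all.
Check: all required cells visited; 11 ≤ 11 moves.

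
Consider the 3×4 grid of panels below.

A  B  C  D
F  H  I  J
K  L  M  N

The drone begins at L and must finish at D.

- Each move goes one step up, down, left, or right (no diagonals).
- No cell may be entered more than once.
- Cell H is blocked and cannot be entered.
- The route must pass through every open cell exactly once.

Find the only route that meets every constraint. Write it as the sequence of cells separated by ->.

Need to visit all 11 open cells exactly once, starting at L and ending at D.
Cell K has only two open neighbours (F and L), so the path must pass straight through it: one of those is the cell it's entered from and the other is where it exits.
Route from L: left to K, 2× up (reaching A), 2× right (reaching C), 2× down (reaching M), right to N, 2× up (reaching D) — 10 moves in all.
Check: all 11 open cells covered.

L -> K -> F -> A -> B -> C -> I -> M -> N -> J -> D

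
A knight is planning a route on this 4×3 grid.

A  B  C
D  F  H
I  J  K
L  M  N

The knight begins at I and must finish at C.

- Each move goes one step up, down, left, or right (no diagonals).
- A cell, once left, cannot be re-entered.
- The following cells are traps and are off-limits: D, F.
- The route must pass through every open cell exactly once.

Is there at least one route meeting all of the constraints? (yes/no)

Cell A has only one open neighbour but is neither the start nor the goal, so a Hamiltonian route would have to both enter and leave it through the same neighbour — impossible without revisiting.

no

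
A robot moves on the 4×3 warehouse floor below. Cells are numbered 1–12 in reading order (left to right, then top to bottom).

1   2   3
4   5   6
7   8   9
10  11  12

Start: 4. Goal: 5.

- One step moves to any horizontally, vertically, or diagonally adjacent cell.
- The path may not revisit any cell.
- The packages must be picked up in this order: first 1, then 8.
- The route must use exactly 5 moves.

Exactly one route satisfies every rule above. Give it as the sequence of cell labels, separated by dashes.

4 - 1 - 2 - 6 - 8 - 5

The waypoints must appear in the order 1, 8, with no cell reused.
Route from 4: up to 1, right to 2, down-right to 6, down-left to 8, up to 5 — 5 moves in all.
Check: order respected (1 at step 1, 8 at step 4); 5 moves as required.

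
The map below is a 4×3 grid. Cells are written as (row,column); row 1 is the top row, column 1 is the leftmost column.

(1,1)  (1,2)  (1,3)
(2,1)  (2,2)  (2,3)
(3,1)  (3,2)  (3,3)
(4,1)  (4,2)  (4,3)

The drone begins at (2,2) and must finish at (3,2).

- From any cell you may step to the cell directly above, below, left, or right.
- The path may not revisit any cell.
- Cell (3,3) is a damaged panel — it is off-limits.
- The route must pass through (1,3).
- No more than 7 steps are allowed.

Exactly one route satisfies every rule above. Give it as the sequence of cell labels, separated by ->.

The 7-move cap with required stops at (1,3) leaves no slack for detours.
Route from (2,2): right to (2,3), up to (1,3), 2× left (reaching (1,1)), 2× down (reaching (3,1)), right to (3,2) — 7 moves in all.
Check: all required cells visited; 7 ≤ 7 moves.

(2,2) -> (2,3) -> (1,3) -> (1,2) -> (1,1) -> (2,1) -> (3,1) -> (3,2)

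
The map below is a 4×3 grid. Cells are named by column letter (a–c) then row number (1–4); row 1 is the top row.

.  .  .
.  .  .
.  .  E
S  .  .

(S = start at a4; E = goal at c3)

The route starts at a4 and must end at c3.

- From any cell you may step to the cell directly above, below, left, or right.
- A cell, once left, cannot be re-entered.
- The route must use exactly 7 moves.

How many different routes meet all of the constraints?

Need simple routes of exactly 7 moves from a4 to c3 (Manhattan distance 3, so 2 moves are spent on a detour and 2 undoing it).
Enumerating: a4 a3 a2 a1 b1 b2 b3 c3 | a4 a3 a2 a1 b1 b2 c2 c3 | a4 a3 a2 a1 b1 c1 c2 c3 | a4 a3 a2 b2 b1 c1 c2 c3 | a4 a3 a2 b2 b3 b4 c4 c3 | a4 a3 b3 b2 b1 c1 c2 c3 | a4 b4 b3 b2 b1 c1 c2 c3 | a4 b4 b3 a3 a2 b2 c2 c3.
That gives 8 routes.

8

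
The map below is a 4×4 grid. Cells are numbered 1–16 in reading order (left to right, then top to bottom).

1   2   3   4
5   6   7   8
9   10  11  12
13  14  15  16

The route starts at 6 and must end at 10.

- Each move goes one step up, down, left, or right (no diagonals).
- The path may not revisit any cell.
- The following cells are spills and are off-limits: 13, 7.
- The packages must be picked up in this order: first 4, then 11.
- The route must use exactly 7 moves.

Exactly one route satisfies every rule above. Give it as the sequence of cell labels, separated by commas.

The waypoints must appear in the order 4, 11, with no cell reused.
Route from 6: up 1 to 2, right 2 to 4, down 2 to 12, left 2 to 10 — 7 moves in all.
Check: order respected (4 at step 3, 11 at step 6); 7 moves as required.

6, 2, 3, 4, 8, 12, 11, 10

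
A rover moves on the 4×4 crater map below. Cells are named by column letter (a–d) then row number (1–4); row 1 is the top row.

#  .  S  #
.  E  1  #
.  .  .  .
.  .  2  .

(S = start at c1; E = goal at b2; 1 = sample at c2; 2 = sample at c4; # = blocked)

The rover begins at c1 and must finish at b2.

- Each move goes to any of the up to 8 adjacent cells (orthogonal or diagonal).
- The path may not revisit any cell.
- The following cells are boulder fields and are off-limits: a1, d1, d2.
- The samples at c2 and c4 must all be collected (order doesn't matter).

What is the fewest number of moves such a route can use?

5

Any route passes through c2 and c4 in some order between c1 and b2. Summing Chebyshev distances along each leg and taking the cheapest ordering (c1 → c2 → c4 → b2) gives a lower bound of 1 + 2 + 2 = 5 moves.
A route of 5 moves achieves this: c1 → c2 → b3 → c4 → c3 → b2.
Since 5 matches the lower bound, it is optimal.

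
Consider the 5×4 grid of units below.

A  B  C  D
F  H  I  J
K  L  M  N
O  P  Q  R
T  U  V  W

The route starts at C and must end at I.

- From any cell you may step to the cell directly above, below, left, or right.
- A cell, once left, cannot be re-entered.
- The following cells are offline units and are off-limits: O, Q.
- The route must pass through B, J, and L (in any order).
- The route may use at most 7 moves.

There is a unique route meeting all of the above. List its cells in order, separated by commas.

C, B, H, L, M, N, J, I

Any route must reach B, J, and L and still end at I within 7 moves, so the order of the required stops is forced.
Route from C: left 1 to B, down 2 to L, right 2 to N, up 1 to J, left 1 to I — 7 moves in all.
Check: all required cells visited; 7 ≤ 7 moves.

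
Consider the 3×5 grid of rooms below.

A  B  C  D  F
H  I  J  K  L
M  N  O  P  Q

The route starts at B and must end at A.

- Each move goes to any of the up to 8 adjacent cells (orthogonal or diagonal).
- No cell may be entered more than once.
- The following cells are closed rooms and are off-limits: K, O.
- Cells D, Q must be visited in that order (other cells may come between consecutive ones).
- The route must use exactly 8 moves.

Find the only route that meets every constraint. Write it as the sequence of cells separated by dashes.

B - C - D - L - Q - P - J - I - A

The waypoints must appear in the order D, Q, with no cell reused.
Route from B: right 2 to D, down-right 1 to L, down 1 to Q, left 1 to P, up-left 1 to J, left 1 to I, up-left 1 to A — 8 moves in all.
Check: order respected (D at step 2, Q at step 4); 8 moves as required.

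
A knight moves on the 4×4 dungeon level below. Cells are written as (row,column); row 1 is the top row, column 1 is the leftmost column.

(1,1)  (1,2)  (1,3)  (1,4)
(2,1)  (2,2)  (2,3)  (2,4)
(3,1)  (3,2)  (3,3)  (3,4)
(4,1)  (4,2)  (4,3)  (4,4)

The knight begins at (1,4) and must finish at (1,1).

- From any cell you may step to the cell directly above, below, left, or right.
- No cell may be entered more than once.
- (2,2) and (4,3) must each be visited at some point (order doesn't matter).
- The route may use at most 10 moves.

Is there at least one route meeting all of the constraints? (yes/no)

yes

One route that works: (1,4) → (2,4) → (3,4) → (4,4) → (4,3) → (3,3) → (2,3) → (2,2) → (1,2) → (1,1).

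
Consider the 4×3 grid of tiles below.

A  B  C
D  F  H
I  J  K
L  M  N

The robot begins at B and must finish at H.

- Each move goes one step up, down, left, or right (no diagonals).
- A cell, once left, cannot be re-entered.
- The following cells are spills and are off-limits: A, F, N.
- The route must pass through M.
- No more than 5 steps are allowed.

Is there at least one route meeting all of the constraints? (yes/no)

Every way from B to M runs through H — but H is where the route must end, so it would be entered once on the way to M and again at the finish.

no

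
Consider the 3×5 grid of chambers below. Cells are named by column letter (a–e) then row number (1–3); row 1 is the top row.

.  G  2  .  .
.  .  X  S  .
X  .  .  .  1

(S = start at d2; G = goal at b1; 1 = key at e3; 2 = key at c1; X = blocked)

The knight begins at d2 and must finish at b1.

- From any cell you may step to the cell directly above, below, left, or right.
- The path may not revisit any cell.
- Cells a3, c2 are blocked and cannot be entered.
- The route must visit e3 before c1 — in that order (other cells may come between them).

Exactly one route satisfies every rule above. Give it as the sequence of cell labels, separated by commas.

d2, d3, e3, e2, e1, d1, c1, b1

The waypoints must appear in the order e3, c1, with no cell reused.
Route from d2: down 1 to d3, right 1 to e3, up 2 to e1, left 3 to b1 — 7 moves in all.
Check: order respected (1 at step 2, 2 at step 6).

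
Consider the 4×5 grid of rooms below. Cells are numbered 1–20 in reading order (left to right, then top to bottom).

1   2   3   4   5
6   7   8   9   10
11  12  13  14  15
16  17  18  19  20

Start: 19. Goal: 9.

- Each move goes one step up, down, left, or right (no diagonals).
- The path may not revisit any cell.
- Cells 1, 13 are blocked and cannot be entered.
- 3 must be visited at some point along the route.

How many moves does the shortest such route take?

8

Any route passes through 3 somewhere between 19 and 9. Summing Manhattan distances along the two legs (19 → 3 → 9) gives a lower bound of 4 + 2 = 6 moves.
The shortest route satisfying every rule uses 8 moves: 19 → 14 → 15 → 10 → 5 → 4 → 3 → 8 → 9.
The no-revisit rule (legs can't share cells) pushes the minimum above the 6-move bound; an exhaustive check rules out every length from 6 to 7, leaving 8 as the minimum.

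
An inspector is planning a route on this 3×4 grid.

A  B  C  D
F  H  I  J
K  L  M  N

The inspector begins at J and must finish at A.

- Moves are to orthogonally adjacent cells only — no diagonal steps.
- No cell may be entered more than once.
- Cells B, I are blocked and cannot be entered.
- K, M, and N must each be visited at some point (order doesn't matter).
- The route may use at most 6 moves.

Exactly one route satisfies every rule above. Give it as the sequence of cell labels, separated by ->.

Any route must reach K, M, and N and still end at A within 6 moves, so the order of the required stops is forced.
Route from J: down to N, 3× left (reaching K), 2× up (reaching A) — 6 moves in all.
Check: all required cells visited; 6 ≤ 6 moves.

J -> N -> M -> L -> K -> F -> A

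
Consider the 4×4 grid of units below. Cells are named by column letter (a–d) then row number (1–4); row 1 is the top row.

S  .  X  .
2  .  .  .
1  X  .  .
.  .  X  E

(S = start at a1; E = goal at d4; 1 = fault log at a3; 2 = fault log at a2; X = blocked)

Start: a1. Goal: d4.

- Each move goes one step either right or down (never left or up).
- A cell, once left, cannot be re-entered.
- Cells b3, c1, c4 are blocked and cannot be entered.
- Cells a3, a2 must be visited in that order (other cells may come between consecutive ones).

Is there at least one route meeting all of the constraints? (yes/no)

no

a2 lies above a3, so going from a3 to a2 would need an upward move — but moves only go right/down, so a3 cannot be visited before a2.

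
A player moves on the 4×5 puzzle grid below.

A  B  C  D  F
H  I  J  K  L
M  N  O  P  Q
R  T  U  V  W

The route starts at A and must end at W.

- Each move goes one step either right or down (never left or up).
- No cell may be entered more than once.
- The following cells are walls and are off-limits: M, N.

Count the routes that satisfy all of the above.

22

A right/down-only route from A to W makes exactly 3 down-moves and 4 right-moves in some order.
With no other constraints that would be C(7,3) = 35 routes.
Subtract routes through each blocked cell (inclusion–exclusion for overlaps): − through M: 5 − through N: 12 + through M&N: 4 → 22.
That gives 22 routes.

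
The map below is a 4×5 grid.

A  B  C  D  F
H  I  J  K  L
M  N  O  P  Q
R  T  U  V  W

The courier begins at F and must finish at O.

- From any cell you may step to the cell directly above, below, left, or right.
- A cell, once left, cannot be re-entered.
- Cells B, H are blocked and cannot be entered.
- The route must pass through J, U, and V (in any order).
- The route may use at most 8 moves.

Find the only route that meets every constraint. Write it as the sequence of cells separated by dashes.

F - D - C - J - K - P - V - U - O

The budget equals the shortest possible length, so every move has to be on a shortest route through the required cells.
Route from F: left 2 to C, down 1 to J, right 1 to K, down 2 to V, left 1 to U, up 1 to O — 8 moves in all.
Check: all required cells visited; 8 ≤ 8 moves.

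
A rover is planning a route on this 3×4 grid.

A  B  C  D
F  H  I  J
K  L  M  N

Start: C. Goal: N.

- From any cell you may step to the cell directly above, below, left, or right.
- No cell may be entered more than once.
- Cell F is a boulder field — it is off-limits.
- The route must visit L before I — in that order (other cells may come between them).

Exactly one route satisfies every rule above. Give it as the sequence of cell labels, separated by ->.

C -> B -> H -> L -> M -> I -> J -> N

The waypoints must appear in the order L, I, with no cell reused.
Route from C: left to B, 2× down (reaching L), right to M, up to I, right to J, down to N — 7 moves in all.
Check: order respected (L at step 3, I at step 5).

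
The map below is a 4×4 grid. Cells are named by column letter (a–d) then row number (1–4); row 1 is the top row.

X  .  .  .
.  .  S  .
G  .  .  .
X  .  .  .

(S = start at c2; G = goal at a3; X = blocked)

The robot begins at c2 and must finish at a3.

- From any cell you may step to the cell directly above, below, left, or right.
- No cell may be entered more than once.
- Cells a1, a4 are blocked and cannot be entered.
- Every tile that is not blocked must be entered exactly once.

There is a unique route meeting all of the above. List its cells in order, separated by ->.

Need to visit all 14 open cells exactly once, starting at c2 and ending at a3.
Route from c2: down 1 to c3, left 1 to b3, down 1 to b4, right 2 to d4, up 3 to d1, left 2 to b1, down 1 to b2, left 1 to a2, down 1 to a3 — 13 moves in all.
Check: all 14 open cells covered.

c2 -> c3 -> b3 -> b4 -> c4 -> d4 -> d3 -> d2 -> d1 -> c1 -> b1 -> b2 -> a2 -> a3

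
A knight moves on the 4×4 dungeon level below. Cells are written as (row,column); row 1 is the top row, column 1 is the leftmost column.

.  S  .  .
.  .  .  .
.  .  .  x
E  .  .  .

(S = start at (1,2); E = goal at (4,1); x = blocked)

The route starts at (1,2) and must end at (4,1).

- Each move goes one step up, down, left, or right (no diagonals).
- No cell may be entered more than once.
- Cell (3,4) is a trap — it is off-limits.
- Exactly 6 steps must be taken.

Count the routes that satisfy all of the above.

14

Need simple routes of exactly 6 moves from (1,2) to (4,1) (Manhattan distance 4, so 1 moves are spent on a detour and 1 undoing it).
Branch systematically from the start, pruning whenever the remaining move budget drops below the Manhattan distance to (4,1) or differs from it in parity. Grouping the completions by first move — via (2,2): 5; via (1,1): 3; via (1,3): 6 — and summing: 5 + 3 + 6 = 14.
That gives 14 routes.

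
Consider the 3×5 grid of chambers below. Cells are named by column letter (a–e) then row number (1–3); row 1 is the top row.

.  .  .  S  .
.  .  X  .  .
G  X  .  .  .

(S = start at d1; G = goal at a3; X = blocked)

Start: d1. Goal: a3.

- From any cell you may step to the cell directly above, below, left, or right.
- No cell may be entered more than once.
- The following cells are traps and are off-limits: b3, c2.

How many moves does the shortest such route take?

The Manhattan distance from d1 to a3 is |1−3| + |4−1| = 5, so at least 5 moves are needed.
A route of 5 moves achieves this: d1 → c1 → b1 → b2 → a2 → a3.
Since 5 matches the lower bound, it is optimal.

5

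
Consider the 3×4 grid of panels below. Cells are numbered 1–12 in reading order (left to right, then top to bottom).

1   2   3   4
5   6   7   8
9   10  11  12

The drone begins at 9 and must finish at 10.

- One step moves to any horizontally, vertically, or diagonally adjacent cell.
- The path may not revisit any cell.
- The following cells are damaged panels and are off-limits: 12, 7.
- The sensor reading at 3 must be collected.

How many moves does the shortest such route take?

Any route passes through 3 somewhere between 9 and 10. Summing Chebyshev distances along the two legs (9 → 3 → 10) gives a lower bound of 2 + 2 = 4 moves.
The shortest route satisfying every rule uses 5 moves: 9 → 5 → 2 → 3 → 6 → 10.
The no-revisit rule (legs can't share cells) pushes the minimum above the 4-move bound; an exhaustive check rules out every length from 4 to 4, leaving 5 as the minimum.

5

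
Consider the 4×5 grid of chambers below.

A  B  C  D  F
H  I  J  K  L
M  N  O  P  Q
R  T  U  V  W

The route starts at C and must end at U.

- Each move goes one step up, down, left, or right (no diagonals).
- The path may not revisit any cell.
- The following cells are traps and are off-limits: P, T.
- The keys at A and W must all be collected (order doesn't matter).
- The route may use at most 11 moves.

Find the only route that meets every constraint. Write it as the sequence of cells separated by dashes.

C - B - A - H - I - J - K - L - Q - W - V - U

The budget equals the shortest possible length, so every move has to be on a shortest route through the required cells.
Route from C: left 2 to A, down 1 to H, right 4 to L, down 2 to W, left 2 to U — 11 moves in all.
Check: all required cells visited; 11 ≤ 11 moves.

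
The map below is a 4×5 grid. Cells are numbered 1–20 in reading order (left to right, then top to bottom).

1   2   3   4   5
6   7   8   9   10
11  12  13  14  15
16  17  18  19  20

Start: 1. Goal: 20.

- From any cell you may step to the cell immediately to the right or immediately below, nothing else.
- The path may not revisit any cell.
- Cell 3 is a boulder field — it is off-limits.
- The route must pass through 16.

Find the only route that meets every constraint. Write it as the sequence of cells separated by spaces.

Moves only go right or down, so the column and row indices never decrease.
Route from 1: down 3 to 16, right 4 to 20 — 7 moves in all.
Check: all required cells visited.

1 6 11 16 17 18 19 20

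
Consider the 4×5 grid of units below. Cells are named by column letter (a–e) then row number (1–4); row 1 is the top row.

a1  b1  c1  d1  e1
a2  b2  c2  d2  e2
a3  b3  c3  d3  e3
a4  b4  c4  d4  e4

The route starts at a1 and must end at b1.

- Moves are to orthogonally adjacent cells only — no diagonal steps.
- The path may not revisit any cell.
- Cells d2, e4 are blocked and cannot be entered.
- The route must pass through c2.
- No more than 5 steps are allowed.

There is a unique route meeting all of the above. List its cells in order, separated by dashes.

Any route must reach c2 and still end at b1 within 5 moves, so the order of the required stops is forced.
Route from a1: down to a2, 2× right (reaching c2), up to c1, left to b1 — 5 moves in all.
Check: all required cells visited; 5 ≤ 5 moves.

a1 - a2 - b2 - c2 - c1 - b1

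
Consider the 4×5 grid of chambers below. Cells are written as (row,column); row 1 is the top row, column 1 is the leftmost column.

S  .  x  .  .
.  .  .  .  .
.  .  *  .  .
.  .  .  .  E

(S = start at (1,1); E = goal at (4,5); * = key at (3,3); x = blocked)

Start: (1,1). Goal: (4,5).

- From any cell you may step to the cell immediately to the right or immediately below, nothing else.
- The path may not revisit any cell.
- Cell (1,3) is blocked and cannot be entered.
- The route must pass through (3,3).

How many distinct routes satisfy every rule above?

15

A right/down-only route from (1,1) to (4,5) makes exactly 3 down-moves and 4 right-moves in some order.
With no other constraints that would be C(7,3) = 35 routes.
Split at (3,3) and multiply the segment counts (each segment already excludes blocked cells): (1,1)→(3,3): 5; (3,3)→(4,5): 3; product = 15.
That gives 15 routes.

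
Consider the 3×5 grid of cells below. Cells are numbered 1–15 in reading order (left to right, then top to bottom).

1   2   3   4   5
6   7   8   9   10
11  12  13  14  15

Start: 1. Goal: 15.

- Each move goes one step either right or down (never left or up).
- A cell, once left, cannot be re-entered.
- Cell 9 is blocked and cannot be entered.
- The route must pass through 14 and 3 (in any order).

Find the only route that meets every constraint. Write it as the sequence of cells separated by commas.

Moves only go right or down, so the column and row indices never decrease.
Route from 1: right 2 to 3, down 2 to 13, right 2 to 15 — 6 moves in all.
Check: all required cells visited.

1, 2, 3, 8, 13, 14, 15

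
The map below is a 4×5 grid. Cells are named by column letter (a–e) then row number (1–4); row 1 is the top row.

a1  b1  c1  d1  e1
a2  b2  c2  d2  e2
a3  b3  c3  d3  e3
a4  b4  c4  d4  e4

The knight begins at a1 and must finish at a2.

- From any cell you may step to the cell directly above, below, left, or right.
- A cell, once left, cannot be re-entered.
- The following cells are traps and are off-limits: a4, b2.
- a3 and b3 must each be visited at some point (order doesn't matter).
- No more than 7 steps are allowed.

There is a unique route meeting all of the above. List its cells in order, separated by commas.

Any route must reach a3 and b3 and still end at a2 within 7 moves, so the order of the required stops is forced.
Route from a1: right 2 to c1, down 2 to c3, left 2 to a3, up 1 to a2 — 7 moves in all.
Check: all required cells visited; 7 ≤ 7 moves.

a1, b1, c1, c2, c3, b3, a3, a2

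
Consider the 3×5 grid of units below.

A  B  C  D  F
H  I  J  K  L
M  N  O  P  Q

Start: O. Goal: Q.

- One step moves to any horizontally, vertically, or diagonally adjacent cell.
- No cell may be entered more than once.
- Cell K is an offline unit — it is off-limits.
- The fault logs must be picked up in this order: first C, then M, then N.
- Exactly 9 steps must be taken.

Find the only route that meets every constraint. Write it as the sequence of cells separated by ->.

O -> I -> C -> B -> H -> M -> N -> J -> P -> Q

The waypoints must appear in the order C, M, N, with no cell reused.
Route from O: up-left 1 to I, up-right 1 to C, left 1 to B, down-left 1 to H, down 1 to M, right 1 to N, up-right 1 to J, down-right 1 to P, right 1 to Q — 9 moves in all.
Check: order respected (C at step 2, M at step 5, N at step 6); 9 moves as required.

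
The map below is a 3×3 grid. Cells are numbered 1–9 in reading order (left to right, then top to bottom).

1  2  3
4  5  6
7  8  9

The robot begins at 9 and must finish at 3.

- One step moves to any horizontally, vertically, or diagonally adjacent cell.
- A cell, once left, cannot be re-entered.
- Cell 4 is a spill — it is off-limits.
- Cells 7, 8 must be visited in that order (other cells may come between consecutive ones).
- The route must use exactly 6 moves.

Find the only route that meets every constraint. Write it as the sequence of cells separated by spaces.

The waypoints must appear in the order 7, 8, with no cell reused.
Route from 9: up-left 1 to 5, down-left 1 to 7, right 1 to 8, up-right 1 to 6, up-left 1 to 2, right 1 to 3 — 6 moves in all.
Check: order respected (7 at step 2, 8 at step 3); 6 moves as required.

9 5 7 8 6 2 3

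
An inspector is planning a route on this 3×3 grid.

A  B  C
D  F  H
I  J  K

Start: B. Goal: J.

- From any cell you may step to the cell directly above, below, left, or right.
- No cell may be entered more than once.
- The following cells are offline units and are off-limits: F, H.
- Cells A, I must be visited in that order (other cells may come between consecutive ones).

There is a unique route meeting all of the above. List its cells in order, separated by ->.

The waypoints must appear in the order A, I, with no cell reused.
Route from B: left 1 to A, down 2 to I, right 1 to J — 4 moves in all.
Check: order respected (A at step 1, I at step 3).

B -> A -> D -> I -> J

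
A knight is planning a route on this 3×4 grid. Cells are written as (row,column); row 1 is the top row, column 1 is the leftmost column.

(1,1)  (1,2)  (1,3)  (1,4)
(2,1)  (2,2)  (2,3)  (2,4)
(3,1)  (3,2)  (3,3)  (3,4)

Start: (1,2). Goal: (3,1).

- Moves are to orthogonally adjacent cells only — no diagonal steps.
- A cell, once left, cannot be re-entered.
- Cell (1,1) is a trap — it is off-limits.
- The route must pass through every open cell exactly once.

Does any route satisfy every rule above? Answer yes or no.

Colour the cells like a checkerboard: each orthogonal step flips colour, so a Hamiltonian route alternates colours. Here there are 5 cells of one colour and 6 of the other, with start on the opposite colour to the goal — the counts and endpoints can't be arranged into an alternating sequence of length 11, so no Hamiltonian route exists.

no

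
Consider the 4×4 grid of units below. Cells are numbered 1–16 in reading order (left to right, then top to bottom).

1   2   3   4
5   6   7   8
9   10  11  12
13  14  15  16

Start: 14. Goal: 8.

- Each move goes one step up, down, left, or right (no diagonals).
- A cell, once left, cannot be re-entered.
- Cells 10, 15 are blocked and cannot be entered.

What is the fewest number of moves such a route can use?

6

The Manhattan distance from 14 to 8 is |4−2| + |2−4| = 4, so at least 4 moves are needed.
That bound ignores the blocked cells. Measuring each leg by the fewest moves that actually steer around them (14→8: 6) raises the lower bound to 6.
A route of 6 moves exists: 14 → 13 → 9 → 5 → 6 → 7 → 8.
Since 6 matches that lower bound, it is optimal.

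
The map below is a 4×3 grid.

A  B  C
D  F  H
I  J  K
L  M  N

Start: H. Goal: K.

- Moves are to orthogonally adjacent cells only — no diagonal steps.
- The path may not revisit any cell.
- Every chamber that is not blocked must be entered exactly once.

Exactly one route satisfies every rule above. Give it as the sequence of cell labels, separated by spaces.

H C B A D F J I L M N K

Need to visit all 12 open cells exactly once, starting at H and ending at K.
Cell L has only two open neighbours (I and M), so the path must pass straight through it: one of those is the cell it's entered from and the other is where it exits.
Route from H: up 1 to C, left 2 to A, down 1 to D, right 1 to F, down 1 to J, left 1 to I, down 1 to L, right 2 to N, up 1 to K — 11 moves in all.
Check: all 12 open cells covered.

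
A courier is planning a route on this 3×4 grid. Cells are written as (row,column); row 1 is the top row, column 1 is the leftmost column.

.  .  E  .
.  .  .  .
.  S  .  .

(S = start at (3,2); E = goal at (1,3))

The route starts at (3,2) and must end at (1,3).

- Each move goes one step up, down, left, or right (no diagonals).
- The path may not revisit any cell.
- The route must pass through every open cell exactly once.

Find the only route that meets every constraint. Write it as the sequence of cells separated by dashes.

Need to visit all 12 open cells exactly once, starting at (3,2) and ending at (1,3).
Cell (3,4) has only two open neighbours ((2,4) and (3,3)), so the path must pass straight through it: one of those is the cell it's entered from and the other is where it exits.
Route from (3,2): left to (3,1), 2× up (reaching (1,1)), right to (1,2), down to (2,2), right to (2,3), down to (3,3), right to (3,4), 2× up (reaching (1,4)), left to (1,3) — 11 moves in all.
Check: all 12 open cells covered.

(3,2) - (3,1) - (2,1) - (1,1) - (1,2) - (2,2) - (2,3) - (3,3) - (3,4) - (2,4) - (1,4) - (1,3)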